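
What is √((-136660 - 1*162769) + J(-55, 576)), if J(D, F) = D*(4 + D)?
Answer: 4*I*√18539 ≈ 544.63*I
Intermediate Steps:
√((-136660 - 1*162769) + J(-55, 576)) = √((-136660 - 1*162769) - 55*(4 - 55)) = √((-136660 - 162769) - 55*(-51)) = √(-299429 + 2805) = √(-296624) = 4*I*√18539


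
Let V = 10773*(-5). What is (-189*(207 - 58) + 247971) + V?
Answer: 165945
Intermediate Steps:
V = -53865
(-189*(207 - 58) + 247971) + V = (-189*(207 - 58) + 247971) - 53865 = (-189*149 + 247971) - 53865 = (-28161 + 247971) - 53865 = 219810 - 53865 = 165945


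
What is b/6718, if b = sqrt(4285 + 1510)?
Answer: sqrt(5795)/6718 ≈ 0.011331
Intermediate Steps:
b = sqrt(5795) ≈ 76.125
b/6718 = sqrt(5795)/6718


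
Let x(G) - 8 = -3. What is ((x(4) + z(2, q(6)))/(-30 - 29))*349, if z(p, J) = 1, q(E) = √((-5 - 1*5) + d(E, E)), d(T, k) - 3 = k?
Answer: -2094/59 ≈ -35.492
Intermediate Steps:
x(G) = 5 (x(G) = 8 - 3 = 5)
d(T, k) = 3 + k
q(E) = √(-7 + E) (q(E) = √((-5 - 1*5) + (3 + E)) = √((-5 - 5) + (3 + E)) = √(-10 + (3 + E)) = √(-7 + E))
((x(4) + z(2, q(6)))/(-30 - 29))*349 = ((5 + 1)/(-30 - 29))*349 = (6/(-59))*349 = (6*(-1/59))*349 = -6/59*349 = -2094/59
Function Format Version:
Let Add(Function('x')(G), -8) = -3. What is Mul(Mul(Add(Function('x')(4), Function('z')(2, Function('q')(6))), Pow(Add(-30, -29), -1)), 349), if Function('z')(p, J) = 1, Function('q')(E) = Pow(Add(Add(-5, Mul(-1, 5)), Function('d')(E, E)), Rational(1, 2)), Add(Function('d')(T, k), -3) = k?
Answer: Rational(-2094, 59) ≈ -35.492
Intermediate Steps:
Function('x')(G) = 5 (Function('x')(G) = Add(8, -3) = 5)
Function('d')(T, k) = Add(3, k)
Function('q')(E) = Pow(Add(-7, E), Rational(1, 2)) (Function('q')(E) = Pow(Add(Add(-5, Mul(-1, 5)), Add(3, E)), Rational(1, 2)) = Pow(Add(Add(-5, -5), Add(3, E)), Rational(1, 2)) = Pow(Add(-10, Add(3, E)), Rational(1, 2)) = Pow(Add(-7, E), Rational(1, 2)))
Mul(Mul(Add(Function('x')(4), Function('z')(2, Function('q')(6))), Pow(Add(-30, -29), -1)), 349) = Mul(Mul(Add(5, 1), Pow(Add(-30, -29), -1)), 349) = Mul(Mul(6, Pow(-59, -1)), 349) = Mul(Mul(6, Rational(-1, 59)), 349) = Mul(Rational(-6, 59), 349) = Rational(-2094, 59)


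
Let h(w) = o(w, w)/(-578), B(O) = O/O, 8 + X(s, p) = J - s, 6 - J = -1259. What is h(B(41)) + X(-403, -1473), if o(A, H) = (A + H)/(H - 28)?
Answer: 12952981/7803 ≈ 1660.0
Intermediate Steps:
J = 1265 (J = 6 - 1*(-1259) = 6 + 1259 = 1265)
o(A, H) = (A + H)/(-28 + H)
X(s, p) = 1257 - s (X(s, p) = -8 + (1265 - s) = 1257 - s)
B(O) = 1
h(w) = -w/(289*(-28 + w)) (h(w) = ((w + w)/(-28 + w))/(-578) = ((2*w)/(-28 + w))*(-1/578) = (2*w/(-28 + w))*(-1/578) = -w/(289*(-28 + w)))
h(B(41)) + X(-403, -1473) = -1*1/(-8092 + 289*1) + (1257 - 1*(-403)) = -1*1/(-8092 + 289) + (1257 + 403) = -1*1/(-7803) + 1660 = -1*1*(-1/7803) + 1660 = 1/7803 + 1660 = 12952981/7803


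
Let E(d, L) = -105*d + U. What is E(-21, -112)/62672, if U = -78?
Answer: 2127/62672 ≈ 0.033939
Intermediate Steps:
E(d, L) = -78 - 105*d (E(d, L) = -105*d - 78 = -78 - 105*d)
E(-21, -112)/62672 = (-78 - 105*(-21))/62672 = (-78 + 2205)*(1/62672) = 2127*(1/62672) = 2127/62672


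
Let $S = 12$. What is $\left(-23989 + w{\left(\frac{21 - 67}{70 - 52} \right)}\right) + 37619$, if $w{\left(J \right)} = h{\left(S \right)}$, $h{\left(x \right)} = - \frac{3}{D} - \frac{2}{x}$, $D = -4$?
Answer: $\frac{163567}{12} \approx 13631.0$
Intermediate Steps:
$h{\left(x \right)} = \frac{3}{4} - \frac{2}{x}$ ($h{\left(x \right)} = - \frac{3}{-4} - \frac{2}{x} = \left(-3\right) \left(- \frac{1}{4}\right) - \frac{2}{x} = \frac{3}{4} - \frac{2}{x}$)
$w{\left(J \right)} = \frac{7}{12}$ ($w{\left(J \right)} = \frac{3}{4} - \frac{2}{12} = \frac{3}{4} - \frac{1}{6} = \frac{7}{12}$)
$\left(-23989 + w{\left(\frac{21 - 67}{70 - 52} \right)}\right) + 37619 = \left(-23989 + \frac{7}{12}\right) + 37619 = - \frac{287861}{12} + 37619 = \frac{163567}{12}$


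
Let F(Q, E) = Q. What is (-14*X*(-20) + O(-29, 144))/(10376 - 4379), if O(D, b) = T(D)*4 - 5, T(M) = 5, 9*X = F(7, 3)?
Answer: 2095/53973 ≈ 0.038816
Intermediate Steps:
X = 7/9 (X = (⅑)*7 = 7/9 ≈ 0.77778)
O(D, b) = 15 (O(D, b) = 5*4 - 5 = 20 - 5 = 15)
(-14*X*(-20) + O(-29, 144))/(10376 - 4379) = (-14*7/9*(-20) + 15)/(10376 - 4379) = (-98/9*(-20) + 15)/5997 = (1960/9 + 15)*(1/5997) = (2095/9)*(1/5997) = 2095/53973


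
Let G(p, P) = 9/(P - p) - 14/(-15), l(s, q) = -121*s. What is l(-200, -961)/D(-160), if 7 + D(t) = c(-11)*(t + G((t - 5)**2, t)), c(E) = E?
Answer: 994075500/71587277 ≈ 13.886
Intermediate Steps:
G(p, P) = 14/15 + 9/(P - p) (G(p, P) = 9/(P - p) - 14*(-1/15) = 9/(P - p) + 14/15 = 14/15 + 9/(P - p))
D(t) = -7 - 11*t - 11*(135 - 14*(-5 + t)**2 + 14*t)/(15*(t - (-5 + t)**2)) (D(t) = -7 - 11*(t + (135 - 14*(t - 5)**2 + 14*t)/(15*(t - (t - 5)**2))) = -7 - 11*(t + (135 - 14*(-5 + t)**2 + 14*t)/(15*(t - (-5 + t)**2))) = -7 + (-11*t - 11*(135 - 14*(-5 + t)**2 + 14*t)/(15*(t - (-5 + t)**2))) = -7 - 11*t - 11*(135 - 14*(-5 + t)**2 + 14*t)/(15*(t - (-5 + t)**2)))
l(-200, -961)/D(-160) = (-121*(-200))/(((-4990 - 1276*(-160) - 165*(-160)**3 + 1556*(-160)**2)/(15*(25 + (-160)**2 - 11*(-160))))) = 24200/(((-4990 + 204160 - 165*(-4096000) + 1556*25600)/(15*(25 + 25600 + 1760)))) = 24200/(((1/15)*(-4990 + 204160 + 675840000 + 39833600)/27385)) = 24200/(((1/15)*(1/27385)*715872770)) = 24200/(143174554/82155) = 24200*(82155/143174554) = 994075500/71587277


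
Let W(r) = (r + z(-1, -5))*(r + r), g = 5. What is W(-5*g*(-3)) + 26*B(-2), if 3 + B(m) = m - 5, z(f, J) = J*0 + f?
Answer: 10840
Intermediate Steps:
z(f, J) = f (z(f, J) = 0 + f = f)
B(m) = -8 + m (B(m) = -3 + (m - 5) = -3 + (-5 + m) = -8 + m)
W(r) = 2*r*(-1 + r) (W(r) = (r - 1)*(r + r) = (-1 + r)*(2*r) = 2*r*(-1 + r))
W(-5*g*(-3)) + 26*B(-2) = 2*(-5*5*(-3))*(-1 - 5*5*(-3)) + 26*(-8 - 2) = 2*(-25*(-3))*(-1 - 25*(-3)) + 26*(-10) = 2*75*(-1 + 75) - 260 = 2*75*74 - 260 = 11100 - 260 = 10840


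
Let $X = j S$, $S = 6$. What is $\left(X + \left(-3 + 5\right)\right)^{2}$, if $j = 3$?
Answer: $400$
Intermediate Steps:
$X = 18$ ($X = 3 \cdot 6 = 18$)
$\left(X + \left(-3 + 5\right)\right)^{2} = \left(18 + \left(-3 + 5\right)\right)^{2} = \left(18 + 2\right)^{2} = 20^{2} = 400$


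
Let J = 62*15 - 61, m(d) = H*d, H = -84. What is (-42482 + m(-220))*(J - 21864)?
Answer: 503921990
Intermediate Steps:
m(d) = -84*d
J = 869 (J = 930 - 61 = 869)
(-42482 + m(-220))*(J - 21864) = (-42482 - 84*(-220))*(869 - 21864) = (-42482 + 18480)*(-20995) = -24002*(-20995) = 503921990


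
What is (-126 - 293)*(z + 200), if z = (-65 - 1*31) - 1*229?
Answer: 52375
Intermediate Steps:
z = -325 (z = (-65 - 31) - 229 = -96 - 229 = -325)
(-126 - 293)*(z + 200) = (-126 - 293)*(-325 + 200) = -419*(-125) = 52375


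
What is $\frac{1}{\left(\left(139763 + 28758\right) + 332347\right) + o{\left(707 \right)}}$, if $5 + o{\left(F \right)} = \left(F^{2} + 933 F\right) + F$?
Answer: $\frac{1}{1661050} \approx 6.0203 \cdot 10^{-7}$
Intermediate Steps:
$o{\left(F \right)} = -5 + F^{2} + 934 F$ ($o{\left(F \right)} = -5 + \left(\left(F^{2} + 933 F\right) + F\right) = -5 + \left(F^{2} + 934 F\right) = -5 + F^{2} + 934 F$)
$\frac{1}{\left(\left(139763 + 28758\right) + 332347\right) + o{\left(707 \right)}} = \frac{1}{\left(\left(139763 + 28758\right) + 332347\right) + \left(-5 + 707^{2} + 934 \cdot 707\right)} = \frac{1}{\left(168521 + 332347\right) + \left(-5 + 499849 + 660338\right)} = \frac{1}{500868 + 1160182} = \frac{1}{1661050}$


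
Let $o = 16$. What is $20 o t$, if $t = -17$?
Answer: $-5440$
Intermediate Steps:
$20 o t = 20 \cdot 16 \left(-17\right) = 320 \left(-17\right) = -5440$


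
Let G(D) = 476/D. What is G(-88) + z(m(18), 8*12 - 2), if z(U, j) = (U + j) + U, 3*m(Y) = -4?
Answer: 5671/66 ≈ 85.924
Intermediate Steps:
m(Y) = -4/3 (m(Y) = (1/3)*(-4) = -4/3)
z(U, j) = j + 2*U
G(-88) + z(m(18), 8*12 - 2) = 476/(-88) + ((8*12 - 2) + 2*(-4/3)) = 476*(-1/88) + ((96 - 2) - 8/3) = -119/22 + (94 - 8/3) = -119/22 + 274/3 = 5671/66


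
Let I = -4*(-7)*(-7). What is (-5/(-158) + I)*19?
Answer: -588297/158 ≈ -3723.4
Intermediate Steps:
I = -196 (I = 28*(-7) = -196)
(-5/(-158) + I)*19 = (-5/(-158) - 196)*19 = (-5*(-1/158) - 196)*19 = (5/158 - 196)*19 = -30963/158*19 = -588297/158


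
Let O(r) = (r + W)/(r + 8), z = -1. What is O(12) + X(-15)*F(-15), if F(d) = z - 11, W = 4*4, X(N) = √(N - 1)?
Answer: 7/5 - 48*I ≈ 1.4 - 48.0*I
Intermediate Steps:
X(N) = √(-1 + N)
W = 16
F(d) = -12 (F(d) = -1 - 11 = -12)
O(r) = (16 + r)/(8 + r) (O(r) = (r + 16)/(r + 8) = (16 + r)/(8 + r))
O(12) + X(-15)*F(-15) = (16 + 12)/(8 + 12) + √(-1 - 15)*(-12) = 28/20 + √(-16)*(-12) = (1/20)*28 + (4*I)*(-12) = 7/5 - 48*I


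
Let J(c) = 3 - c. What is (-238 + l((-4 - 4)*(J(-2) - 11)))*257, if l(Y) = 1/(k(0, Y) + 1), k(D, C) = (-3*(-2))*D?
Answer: -60909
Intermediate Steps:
k(D, C) = 6*D
l(Y) = 1 (l(Y) = 1/(6*0 + 1) = 1/(0 + 1) = 1/1 = 1)
(-238 + l((-4 - 4)*(J(-2) - 11)))*257 = (-238 + 1)*257 = -237*257 = -60909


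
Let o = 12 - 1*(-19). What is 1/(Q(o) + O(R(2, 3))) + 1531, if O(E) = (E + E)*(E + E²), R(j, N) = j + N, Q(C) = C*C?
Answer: 1930592/1261 ≈ 1531.0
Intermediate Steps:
o = 31 (o = 12 + 19 = 31)
Q(C) = C²
R(j, N) = N + j
O(E) = 2*E*(E + E²) (O(E) = (2*E)*(E + E²) = 2*E*(E + E²))
1/(Q(o) + O(R(2, 3))) + 1531 = 1/(31² + 2*(3 + 2)²*(1 + (3 + 2))) + 1531 = 1/(961 + 2*5²*(1 + 5)) + 1531 = 1/(961 + 2*25*6) + 1531 = 1/(961 + 300) + 1531 = 1/1261 + 1531 = 1930592/1261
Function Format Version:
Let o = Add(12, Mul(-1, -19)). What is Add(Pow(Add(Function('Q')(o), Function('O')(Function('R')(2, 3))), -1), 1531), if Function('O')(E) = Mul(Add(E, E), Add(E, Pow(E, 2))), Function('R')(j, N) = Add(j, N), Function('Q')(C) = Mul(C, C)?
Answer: Rational(1930592, 1261) ≈ 1531.0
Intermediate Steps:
o = 31 (o = Add(12, 19) = 31)
Function('Q')(C) = Pow(C, 2)
Function('R')(j, N) = Add(N, j)
Function('O')(E) = Mul(2, E, Add(E, Pow(E, 2))) (Function('O')(E) = Mul(Mul(2, E), Add(E, Pow(E, 2))) = Mul(2, E, Add(E, Pow(E, 2))))
Add(Pow(Add(Function('Q')(o), Function('O')(Function('R')(2, 3))), -1), 1531) = Add(Pow(Add(Pow(31, 2), Mul(2, Pow(Add(3, 2), 2), Add(1, Add(3, 2)))), -1), 1531) = Add(Pow(Add(961, Mul(2, Pow(5, 2), Add(1, 5))), -1), 1531) = Add(Pow(Add(961, Mul(2, 25, 6)), -1), 1531) = Add(Pow(Add(961, 300), -1), 1531) = Add(Pow(1261, -1), 1531) = Add(Rational(1, 1261), 1531) = Rational(1930592, 1261)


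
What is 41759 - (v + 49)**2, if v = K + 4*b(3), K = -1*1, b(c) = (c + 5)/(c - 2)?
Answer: 35359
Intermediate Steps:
b(c) = (5 + c)/(-2 + c)
K = -1
v = 31 (v = -1 + 4*((5 + 3)/(-2 + 3)) = -1 + 4*(8/1) = -1 + 4*(1*8) = -1 + 4*8 = -1 + 32 = 31)
41759 - (v + 49)**2 = 41759 - (31 + 49)**2 = 41759 - 1*80**2 = 41759 - 1*6400 = 41759 - 6400 = 35359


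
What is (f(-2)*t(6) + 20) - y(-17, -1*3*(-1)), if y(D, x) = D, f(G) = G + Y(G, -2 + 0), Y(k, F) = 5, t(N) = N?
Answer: 55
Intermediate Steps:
f(G) = 5 + G (f(G) = G + 5 = 5 + G)
(f(-2)*t(6) + 20) - y(-17, -1*3*(-1)) = ((5 - 2)*6 + 20) - 1*(-17) = (3*6 + 20) + 17 = (18 + 20) + 17 = 38 + 17 = 55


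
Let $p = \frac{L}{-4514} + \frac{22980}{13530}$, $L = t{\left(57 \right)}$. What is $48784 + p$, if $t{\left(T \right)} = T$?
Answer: $\frac{99318582193}{2035814} \approx 48786.0$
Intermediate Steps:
$L = 57$
$p = \frac{3432017}{2035814}$ ($p = \frac{57}{-4514} + \frac{22980}{13530} = 57 \left(- \frac{1}{4514}\right) + 22980 \cdot \frac{1}{13530} = - \frac{57}{4514} + \frac{766}{451} = \frac{3432017}{2035814} \approx 1.6858$)
$48784 + p = 48784 + \frac{3432017}{2035814} = \frac{99318582193}{2035814}$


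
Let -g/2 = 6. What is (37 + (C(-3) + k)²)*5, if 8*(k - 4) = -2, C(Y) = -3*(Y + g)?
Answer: 193085/16 ≈ 12068.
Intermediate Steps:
g = -12 (g = -2*6 = -12)
C(Y) = 36 - 3*Y (C(Y) = -3*(Y - 12) = -3*(-12 + Y) = 36 - 3*Y)
k = 15/4 (k = 4 + (⅛)*(-2) = 4 - ¼ = 15/4 ≈ 3.7500)
(37 + (C(-3) + k)²)*5 = (37 + ((36 - 3*(-3)) + 15/4)²)*5 = (37 + ((36 + 9) + 15/4)²)*5 = (37 + (45 + 15/4)²)*5 = (37 + (195/4)²)*5 = (37 + 38025/16)*5 = (38617/16)*5 = 193085/16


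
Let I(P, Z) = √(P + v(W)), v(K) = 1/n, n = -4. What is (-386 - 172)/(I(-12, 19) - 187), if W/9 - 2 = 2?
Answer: 417384/139925 + 7812*I/139925 ≈ 2.9829 + 0.05583*I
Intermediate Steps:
W = 36 (W = 18 + 9*2 = 18 + 18 = 36)
v(K) = -¼ (v(K) = 1/(-4) = -¼)
I(P, Z) = √(-¼ + P) (I(P, Z) = √(P - ¼) = √(-¼ + P))
(-386 - 172)/(I(-12, 19) - 187) = (-386 - 172)/(√(-1 + 4*(-12))/2 - 187) = -558/(√(-1 - 48)/2 - 187) = -558/(√(-49)/2 - 187) = -558/((7*I)/2 - 187) = -558/(7*I/2 - 187) = -558*4*(-187 - 7*I/2)/139925 = -2232*(-187 - 7*I/2)/139925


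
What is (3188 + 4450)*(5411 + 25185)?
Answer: 233692248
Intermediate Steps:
(3188 + 4450)*(5411 + 25185) = 7638*30596 = 233692248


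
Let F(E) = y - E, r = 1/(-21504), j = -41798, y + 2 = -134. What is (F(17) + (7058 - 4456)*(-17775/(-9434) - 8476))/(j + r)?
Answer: 2236607777187840/4239753718381 ≈ 527.53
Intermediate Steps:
y = -136 (y = -2 - 134 = -136)
r = -1/21504 ≈ -4.6503e-5
F(E) = -136 - E
(F(17) + (7058 - 4456)*(-17775/(-9434) - 8476))/(j + r) = ((-136 - 1*17) + (7058 - 4456)*(-17775/(-9434) - 8476))/(-41798 - 1/21504) = ((-136 - 17) + 2602*(-17775*(-1/9434) - 8476))/(-898824193/21504) = (-153 + 2602*(17775/9434 - 8476))*(-21504/898824193) = (-153 + 2602*(-79944809/9434))*(-21504/898824193) = (-153 - 104008196509/4717)*(-21504/898824193) = -104008918210/4717*(-21504/898824193) = 2236607777187840/4239753718381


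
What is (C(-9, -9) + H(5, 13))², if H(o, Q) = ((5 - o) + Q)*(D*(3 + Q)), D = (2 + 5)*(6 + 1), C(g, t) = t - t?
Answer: 103876864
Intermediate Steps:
C(g, t) = 0
D = 49 (D = 7*7 = 49)
H(o, Q) = (147 + 49*Q)*(5 + Q - o) (H(o, Q) = ((5 - o) + Q)*(49*(3 + Q)) = (5 + Q - o)*(147 + 49*Q) = (147 + 49*Q)*(5 + Q - o))
(C(-9, -9) + H(5, 13))² = (0 + (735 - 147*5 + 49*13² + 392*13 - 49*13*5))² = (0 + (735 - 735 + 49*169 + 5096 - 3185))² = (0 + (735 - 735 + 8281 + 5096 - 3185))² = (0 + 10192)² = 10192² = 103876864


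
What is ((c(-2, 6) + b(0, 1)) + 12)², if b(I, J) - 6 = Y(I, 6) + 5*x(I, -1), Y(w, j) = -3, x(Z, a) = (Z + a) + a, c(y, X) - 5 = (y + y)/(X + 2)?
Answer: 361/4 ≈ 90.250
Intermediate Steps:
c(y, X) = 5 + 2*y/(2 + X) (c(y, X) = 5 + (y + y)/(X + 2) = 5 + (2*y)/(2 + X) = 5 + 2*y/(2 + X))
x(Z, a) = Z + 2*a
b(I, J) = -7 + 5*I (b(I, J) = 6 + (-3 + 5*(I + 2*(-1))) = 6 + (-3 + 5*(I - 2)) = 6 + (-3 + 5*(-2 + I)) = 6 + (-3 + (-10 + 5*I)) = 6 + (-13 + 5*I) = -7 + 5*I)
((c(-2, 6) + b(0, 1)) + 12)² = (((10 + 2*(-2) + 5*6)/(2 + 6) + (-7 + 5*0)) + 12)² = (((10 - 4 + 30)/8 + (-7 + 0)) + 12)² = (((⅛)*36 - 7) + 12)² = ((9/2 - 7) + 12)² = (-5/2 + 12)² = (19/2)² = 361/4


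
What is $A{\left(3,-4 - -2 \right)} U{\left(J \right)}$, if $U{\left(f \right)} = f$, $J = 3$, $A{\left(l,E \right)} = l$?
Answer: $9$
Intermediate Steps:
$A{\left(3,-4 - -2 \right)} U{\left(J \right)} = 3 \cdot 3 = 9$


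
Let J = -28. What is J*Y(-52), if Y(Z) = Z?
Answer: 1456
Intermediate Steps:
J*Y(-52) = -28*(-52) = 1456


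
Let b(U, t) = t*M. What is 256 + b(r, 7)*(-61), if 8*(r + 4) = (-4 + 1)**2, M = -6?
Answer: 2818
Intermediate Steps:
r = -23/8 (r = -4 + (-4 + 1)**2/8 = -4 + (1/8)*(-3)**2 = -4 + (1/8)*9 = -4 + 9/8 = -23/8 ≈ -2.8750)
b(U, t) = -6*t (b(U, t) = t*(-6) = -6*t)
256 + b(r, 7)*(-61) = 256 - 6*7*(-61) = 256 - 42*(-61) = 256 + 2562 = 2818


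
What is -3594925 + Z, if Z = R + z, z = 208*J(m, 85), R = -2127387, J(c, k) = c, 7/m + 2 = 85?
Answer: -474950440/83 ≈ -5.7223e+6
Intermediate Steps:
m = 7/83 (m = 7/(-2 + 85) = 7/83 ≈ 0.084337)
z = 1456/83 (z = 208*(7/83) = 1456/83 ≈ 17.542)
Z = -176571665/83 (Z = -2127387 + 1456/83 = -176571665/83 ≈ -2.1274e+6)
-3594925 + Z = -3594925 - 176571665/83 = -474950440/83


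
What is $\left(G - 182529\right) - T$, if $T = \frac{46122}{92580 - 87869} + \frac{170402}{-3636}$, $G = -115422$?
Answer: $- \frac{2551513006583}{8564598} \approx -2.9791 \cdot 10^{5}$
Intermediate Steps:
$T = - \frac{317532115}{8564598}$ ($T = \frac{46122}{4711} + 170402 \left(- \frac{1}{3636}\right) = 46122 \cdot \frac{1}{4711} - \frac{85201}{1818} = \frac{46122}{4711} - \frac{85201}{1818} = - \frac{317532115}{8564598} \approx -37.075$)
$\left(G - 182529\right) - T = \left(-115422 - 182529\right) - - \frac{317532115}{8564598} = \left(-115422 - 182529\right) + \frac{317532115}{8564598} = -297951 + \frac{317532115}{8564598} = - \frac{2551513006583}{8564598}$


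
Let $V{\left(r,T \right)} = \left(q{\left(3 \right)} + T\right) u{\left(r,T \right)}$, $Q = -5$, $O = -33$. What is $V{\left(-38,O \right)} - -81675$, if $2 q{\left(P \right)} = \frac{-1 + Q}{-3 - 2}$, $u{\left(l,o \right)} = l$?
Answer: $\frac{414531}{5} \approx 82906.0$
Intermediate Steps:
$q{\left(P \right)} = \frac{3}{5}$ ($q{\left(P \right)} = \frac{\left(-1 - 5\right) \frac{1}{-3 - 2}}{2} = \frac{\left(-6\right) \frac{1}{-5}}{2} = \frac{\left(-6\right) \left(- \frac{1}{5}\right)}{2} = \frac{1}{2} \cdot \frac{6}{5} = \frac{3}{5}$)
$V{\left(r,T \right)} = r \left(\frac{3}{5} + T\right)$ ($V{\left(r,T \right)} = \left(\frac{3}{5} + T\right) r = r \left(\frac{3}{5} + T\right)$)
$V{\left(-38,O \right)} - -81675 = \frac{1}{5} \left(-38\right) \left(3 + 5 \left(-33\right)\right) - -81675 = \frac{1}{5} \left(-38\right) \left(3 - 165\right) + 81675 = \frac{1}{5} \left(-38\right) \left(-162\right) + 81675 = \frac{6156}{5} + 81675 = \frac{414531}{5}$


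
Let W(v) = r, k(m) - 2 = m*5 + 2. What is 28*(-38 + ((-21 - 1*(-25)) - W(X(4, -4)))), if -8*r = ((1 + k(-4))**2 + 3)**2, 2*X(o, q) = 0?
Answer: 180992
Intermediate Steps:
k(m) = 4 + 5*m (k(m) = 2 + (m*5 + 2) = 2 + (5*m + 2) = 2 + (2 + 5*m) = 4 + 5*m)
X(o, q) = 0 (X(o, q) = (1/2)*0 = 0)
r = -6498 (r = -((1 + (4 + 5*(-4)))**2 + 3)**2/8 = -((1 + (4 - 20))**2 + 3)**2/8 = -((1 - 16)**2 + 3)**2/8 = -((-15)**2 + 3)**2/8 = -(225 + 3)**2/8 = -1/8*228**2 = -1/8*51984 = -6498)
W(v) = -6498
28*(-38 + ((-21 - 1*(-25)) - W(X(4, -4)))) = 28*(-38 + ((-21 - 1*(-25)) - 1*(-6498))) = 28*(-38 + ((-21 + 25) + 6498)) = 28*(-38 + (4 + 6498)) = 28*(-38 + 6502) = 28*6464 = 180992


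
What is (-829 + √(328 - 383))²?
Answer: (829 - I*√55)² ≈ 6.8719e+5 - 1.23e+4*I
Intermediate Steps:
(-829 + √(328 - 383))² = (-829 + √(-55))² = (-829 + I*√55)²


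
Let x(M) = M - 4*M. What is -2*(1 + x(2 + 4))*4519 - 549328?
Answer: -395682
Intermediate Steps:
x(M) = -3*M
-2*(1 + x(2 + 4))*4519 - 549328 = -2*(1 - 3*(2 + 4))*4519 - 549328 = -2*(1 - 3*6)*4519 - 549328 = -2*(1 - 18)*4519 - 549328 = -2*(-17)*4519 - 549328 = 34*4519 - 549328 = 153646 - 549328 = -395682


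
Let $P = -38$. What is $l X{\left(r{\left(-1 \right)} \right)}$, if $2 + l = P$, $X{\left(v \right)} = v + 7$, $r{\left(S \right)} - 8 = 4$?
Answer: $-760$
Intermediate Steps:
$r{\left(S \right)} = 12$ ($r{\left(S \right)} = 8 + 4 = 12$)
$X{\left(v \right)} = 7 + v$
$l = -40$ ($l = -2 - 38 = -40$)
$l X{\left(r{\left(-1 \right)} \right)} = - 40 \left(7 + 12\right) = \left(-40\right) 19 = -760$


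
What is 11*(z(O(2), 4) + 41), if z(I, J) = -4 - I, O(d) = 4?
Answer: 363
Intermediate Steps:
11*(z(O(2), 4) + 41) = 11*((-4 - 1*4) + 41) = 11*((-4 - 4) + 41) = 11*(-8 + 41) = 11*33 = 363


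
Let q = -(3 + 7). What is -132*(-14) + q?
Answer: 1838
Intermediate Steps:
q = -10 (q = -1*10 = -10)
-132*(-14) + q = -132*(-14) - 10 = 1848 - 10 = 1838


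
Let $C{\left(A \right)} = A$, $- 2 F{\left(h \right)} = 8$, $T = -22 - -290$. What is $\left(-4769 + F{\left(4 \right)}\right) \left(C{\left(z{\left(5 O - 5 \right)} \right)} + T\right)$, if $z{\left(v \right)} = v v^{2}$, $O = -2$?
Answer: $14829711$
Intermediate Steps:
$T = 268$ ($T = -22 + 290 = 268$)
$F{\left(h \right)} = -4$ ($F{\left(h \right)} = \left(- \frac{1}{2}\right) 8 = -4$)
$z{\left(v \right)} = v^{3}$
$\left(-4769 + F{\left(4 \right)}\right) \left(C{\left(z{\left(5 O - 5 \right)} \right)} + T\right) = \left(-4769 - 4\right) \left(\left(5 \left(-2\right) - 5\right)^{3} + 268\right) = - 4773 \left(\left(-10 - 5\right)^{3} + 268\right) = - 4773 \left(\left(-15\right)^{3} + 268\right) = - 4773 \left(-3375 + 268\right) = \left(-4773\right) \left(-3107\right) = 14829711$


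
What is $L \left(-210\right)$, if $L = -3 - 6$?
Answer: $1890$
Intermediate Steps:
$L = -9$ ($L = -3 - 6 = -9$)
$L \left(-210\right) = \left(-9\right) \left(-210\right) = 1890$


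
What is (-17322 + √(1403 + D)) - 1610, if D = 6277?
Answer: -18932 + 16*√30 ≈ -18844.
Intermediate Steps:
(-17322 + √(1403 + D)) - 1610 = (-17322 + √(1403 + 6277)) - 1610 = (-17322 + √7680) - 1610 = (-17322 + 16*√30) - 1610 = -18932 + 16*√30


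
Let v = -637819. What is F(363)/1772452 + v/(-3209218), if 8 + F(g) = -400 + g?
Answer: 565179573689/2844092431268 ≈ 0.19872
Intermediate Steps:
F(g) = -408 + g (F(g) = -8 + (-400 + g) = -408 + g)
F(363)/1772452 + v/(-3209218) = (-408 + 363)/1772452 - 637819/(-3209218) = -45*1/1772452 - 637819*(-1/3209218) = -45/1772452 + 637819/3209218 = 565179573689/2844092431268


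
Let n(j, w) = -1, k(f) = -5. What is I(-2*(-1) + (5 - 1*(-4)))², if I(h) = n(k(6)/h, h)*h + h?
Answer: 0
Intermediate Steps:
I(h) = 0 (I(h) = -h + h = 0)
I(-2*(-1) + (5 - 1*(-4)))² = 0² = 0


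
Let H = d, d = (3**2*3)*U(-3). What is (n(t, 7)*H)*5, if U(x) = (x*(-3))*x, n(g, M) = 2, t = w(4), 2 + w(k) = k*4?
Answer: -7290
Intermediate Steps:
w(k) = -2 + 4*k (w(k) = -2 + k*4 = -2 + 4*k)
t = 14 (t = -2 + 4*4 = -2 + 16 = 14)
U(x) = -3*x**2 (U(x) = (-3*x)*x = -3*x**2)
d = -729 (d = (3**2*3)*(-3*(-3)**2) = (9*3)*(-3*9) = 27*(-27) = -729)
H = -729
(n(t, 7)*H)*5 = (2*(-729))*5 = -1458*5 = -7290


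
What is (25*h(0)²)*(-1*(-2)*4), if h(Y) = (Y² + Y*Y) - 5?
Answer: 5000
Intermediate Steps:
h(Y) = -5 + 2*Y² (h(Y) = (Y² + Y²) - 5 = 2*Y² - 5 = -5 + 2*Y²)
(25*h(0)²)*(-1*(-2)*4) = (25*(-5 + 2*0²)²)*(-1*(-2)*4) = (25*(-5 + 2*0)²)*(2*4) = (25*(-5 + 0)²)*8 = (25*(-5)²)*8 = (25*25)*8 = 625*8 = 5000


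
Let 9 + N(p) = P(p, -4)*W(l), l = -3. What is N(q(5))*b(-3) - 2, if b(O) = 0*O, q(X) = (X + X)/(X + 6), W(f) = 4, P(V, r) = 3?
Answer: -2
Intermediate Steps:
q(X) = 2*X/(6 + X) (q(X) = (2*X)/(6 + X) = 2*X/(6 + X))
N(p) = 3 (N(p) = -9 + 3*4 = -9 + 12 = 3)
b(O) = 0
N(q(5))*b(-3) - 2 = 3*0 - 2 = 0 - 2 = -2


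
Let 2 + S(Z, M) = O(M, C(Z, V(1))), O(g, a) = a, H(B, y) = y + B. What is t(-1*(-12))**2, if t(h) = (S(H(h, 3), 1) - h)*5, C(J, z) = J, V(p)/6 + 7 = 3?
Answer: 25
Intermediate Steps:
H(B, y) = B + y
V(p) = -24 (V(p) = -42 + 6*3 = -42 + 18 = -24)
S(Z, M) = -2 + Z
t(h) = 5 (t(h) = ((-2 + (h + 3)) - h)*5 = ((-2 + (3 + h)) - h)*5 = ((1 + h) - h)*5 = 1*5 = 5)
t(-1*(-12))**2 = 5**2 = 25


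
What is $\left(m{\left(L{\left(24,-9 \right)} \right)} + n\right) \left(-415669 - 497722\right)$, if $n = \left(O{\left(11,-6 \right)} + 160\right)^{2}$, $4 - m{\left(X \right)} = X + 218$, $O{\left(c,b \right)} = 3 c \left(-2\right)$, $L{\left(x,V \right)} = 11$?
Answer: $-7865209901$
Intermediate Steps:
$O{\left(c,b \right)} = - 6 c$
$m{\left(X \right)} = -214 - X$ ($m{\left(X \right)} = 4 - \left(X + 218\right) = 4 - \left(218 + X\right) = -214 - X$)
$n = 8836$ ($n = \left(\left(-6\right) 11 + 160\right)^{2} = \left(-66 + 160\right)^{2} = 94^{2} = 8836$)
$\left(m{\left(L{\left(24,-9 \right)} \right)} + n\right) \left(-415669 - 497722\right) = \left(\left(-214 - 11\right) + 8836\right) \left(-415669 - 497722\right) = \left(\left(-214 - 11\right) + 8836\right) \left(-913391\right) = \left(-225 + 8836\right) \left(-913391\right) = 8611 \left(-913391\right) = -7865209901$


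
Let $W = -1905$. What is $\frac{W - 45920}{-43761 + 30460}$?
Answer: $\frac{47825}{13301} \approx 3.5956$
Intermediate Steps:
$\frac{W - 45920}{-43761 + 30460} = \frac{-1905 - 45920}{-43761 + 30460} = - \frac{47825}{-13301} = \left(-47825\right) \left(- \frac{1}{13301}\right) = \frac{47825}{13301}$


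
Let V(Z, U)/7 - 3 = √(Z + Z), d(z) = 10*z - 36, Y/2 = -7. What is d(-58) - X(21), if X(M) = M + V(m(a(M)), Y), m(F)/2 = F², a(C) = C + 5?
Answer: -1022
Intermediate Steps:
a(C) = 5 + C
Y = -14 (Y = 2*(-7) = -14)
m(F) = 2*F²
d(z) = -36 + 10*z
V(Z, U) = 21 + 7*√2*√Z (V(Z, U) = 21 + 7*√(Z + Z) = 21 + 7*√(2*Z) = 21 + 7*(√2*√Z) = 21 + 7*√2*√Z)
X(M) = 21 + M + 14*√((5 + M)²) (X(M) = M + (21 + 7*√2*√(2*(5 + M)²)) = M + (21 + 7*√2*(√2*√((5 + M)²))) = M + (21 + 14*√((5 + M)²)) = 21 + M + 14*√((5 + M)²))
d(-58) - X(21) = (-36 + 10*(-58)) - (21 + 21 + 14*√((5 + 21)²)) = (-36 - 580) - (21 + 21 + 14*√(26²)) = -616 - (21 + 21 + 14*√676) = -616 - (21 + 21 + 14*26) = -616 - (21 + 21 + 364) = -616 - 1*406 = -616 - 406 = -1022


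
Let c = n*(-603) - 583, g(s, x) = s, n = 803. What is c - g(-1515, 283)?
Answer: -483277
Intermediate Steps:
c = -484792 (c = 803*(-603) - 583 = -484209 - 583 = -484792)
c - g(-1515, 283) = -484792 - 1*(-1515) = -484792 + 1515 = -483277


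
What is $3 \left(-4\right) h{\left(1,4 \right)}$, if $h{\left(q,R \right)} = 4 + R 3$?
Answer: $-192$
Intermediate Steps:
$h{\left(q,R \right)} = 4 + 3 R$
$3 \left(-4\right) h{\left(1,4 \right)} = 3 \left(-4\right) \left(4 + 3 \cdot 4\right) = - 12 \left(4 + 12\right) = \left(-12\right) 16 = -192$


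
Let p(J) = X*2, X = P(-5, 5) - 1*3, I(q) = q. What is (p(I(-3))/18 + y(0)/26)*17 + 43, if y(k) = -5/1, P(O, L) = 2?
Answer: 8855/234 ≈ 37.842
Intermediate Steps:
y(k) = -5 (y(k) = -5*1 = -5)
X = -1 (X = 2 - 1*3 = 2 - 3 = -1)
p(J) = -2 (p(J) = -1*2 = -2)
(p(I(-3))/18 + y(0)/26)*17 + 43 = (-2/18 - 5/26)*17 + 43 = (-2*1/18 - 5*1/26)*17 + 43 = (-1/9 - 5/26)*17 + 43 = -71/234*17 + 43 = -1207/234 + 43 = 8855/234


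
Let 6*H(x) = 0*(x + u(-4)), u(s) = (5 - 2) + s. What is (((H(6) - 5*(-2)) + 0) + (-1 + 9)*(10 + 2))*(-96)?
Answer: -10176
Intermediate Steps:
u(s) = 3 + s
H(x) = 0 (H(x) = (0*(x + (3 - 4)))/6 = (0*(x - 1))/6 = (0*(-1 + x))/6 = (⅙)*0 = 0)
(((H(6) - 5*(-2)) + 0) + (-1 + 9)*(10 + 2))*(-96) = (((0 - 5*(-2)) + 0) + (-1 + 9)*(10 + 2))*(-96) = (((0 + 10) + 0) + 8*12)*(-96) = ((10 + 0) + 96)*(-96) = (10 + 96)*(-96) = 106*(-96) = -10176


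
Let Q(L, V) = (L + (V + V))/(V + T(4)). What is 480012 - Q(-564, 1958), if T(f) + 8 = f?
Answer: 468970048/977 ≈ 4.8001e+5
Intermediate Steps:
T(f) = -8 + f
Q(L, V) = (L + 2*V)/(-4 + V) (Q(L, V) = (L + (V + V))/(V + (-8 + 4)) = (L + 2*V)/(V - 4) = (L + 2*V)/(-4 + V))
480012 - Q(-564, 1958) = 480012 - (-564 + 2*1958)/(-4 + 1958) = 480012 - (-564 + 3916)/1954 = 480012 - 3352/1954 = 480012 - 1*1676/977 = 480012 - 1676/977 = 468970048/977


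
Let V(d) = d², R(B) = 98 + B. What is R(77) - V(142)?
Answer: -19989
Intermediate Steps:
R(77) - V(142) = (98 + 77) - 1*142² = 175 - 1*20164 = 175 - 20164 = -19989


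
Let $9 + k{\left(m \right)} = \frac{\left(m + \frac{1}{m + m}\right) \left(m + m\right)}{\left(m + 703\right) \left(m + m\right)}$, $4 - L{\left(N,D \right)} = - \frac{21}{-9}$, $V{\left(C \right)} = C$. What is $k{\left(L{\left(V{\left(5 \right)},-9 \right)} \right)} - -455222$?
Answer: $\frac{9623202879}{21140} \approx 4.5521 \cdot 10^{5}$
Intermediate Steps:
$L{\left(N,D \right)} = \frac{5}{3}$ ($L{\left(N,D \right)} = 4 - - \frac{21}{-9} = 4 - \left(-21\right) \left(- \frac{1}{9}\right) = 4 - \frac{7}{3} = \frac{5}{3}$)
$k{\left(m \right)} = -9 + \frac{m + \frac{1}{2 m}}{703 + m}$ ($k{\left(m \right)} = -9 + \frac{\left(m + \frac{1}{m + m}\right) \left(m + m\right)}{\left(m + 703\right) \left(m + m\right)} = -9 + \frac{\left(m + \frac{1}{2 m}\right) 2 m}{\left(703 + m\right) 2 m} = -9 + \frac{\left(m + \frac{1}{2 m}\right) 2 m}{2 m \left(703 + m\right)} = -9 + 2 m \left(m + \frac{1}{2 m}\right) \frac{1}{2 m \left(703 + m\right)} = -9 + \frac{m + \frac{1}{2 m}}{703 + m}$)
$k{\left(L{\left(V{\left(5 \right)},-9 \right)} \right)} - -455222 = \frac{1 - 21090 - 16 \left(\frac{5}{3}\right)^{2}}{2 \cdot \frac{5}{3} \left(703 + \frac{5}{3}\right)} - -455222 = \frac{1}{2} \cdot \frac{3}{5} \frac{1}{\frac{2114}{3}} \left(1 - 21090 - \frac{400}{9}\right) + 455222 = \frac{1}{2} \cdot \frac{3}{5} \cdot \frac{3}{2114} \left(1 - 21090 - \frac{400}{9}\right) + 455222 = \frac{1}{2} \cdot \frac{3}{5} \cdot \frac{3}{2114} \left(- \frac{190201}{9}\right) + 455222 = - \frac{190201}{21140} + 455222 = \frac{9623202879}{21140}$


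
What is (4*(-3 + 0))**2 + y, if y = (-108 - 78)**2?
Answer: 34740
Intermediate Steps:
y = 34596 (y = (-186)**2 = 34596)
(4*(-3 + 0))**2 + y = (4*(-3 + 0))**2 + 34596 = (4*(-3))**2 + 34596 = (-12)**2 + 34596 = 144 + 34596 = 34740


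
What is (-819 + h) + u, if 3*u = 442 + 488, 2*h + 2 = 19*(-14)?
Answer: -643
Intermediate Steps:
h = -134 (h = -1 + (19*(-14))/2 = -1 + (½)*(-266) = -1 - 133 = -134)
u = 310 (u = (442 + 488)/3 = (⅓)*930 = 310)
(-819 + h) + u = (-819 - 134) + 310 = -953 + 310 = -643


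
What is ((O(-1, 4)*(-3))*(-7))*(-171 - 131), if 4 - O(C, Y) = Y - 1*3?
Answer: -19026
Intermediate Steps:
O(C, Y) = 7 - Y (O(C, Y) = 4 - (Y - 1*3) = 4 - (Y - 3) = 4 - (-3 + Y) = 4 + (3 - Y) = 7 - Y)
((O(-1, 4)*(-3))*(-7))*(-171 - 131) = (((7 - 1*4)*(-3))*(-7))*(-171 - 131) = (((7 - 4)*(-3))*(-7))*(-302) = ((3*(-3))*(-7))*(-302) = -9*(-7)*(-302) = 63*(-302) = -19026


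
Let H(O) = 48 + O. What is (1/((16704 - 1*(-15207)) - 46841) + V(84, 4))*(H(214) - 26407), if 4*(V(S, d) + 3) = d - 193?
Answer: 7845941943/5972 ≈ 1.3138e+6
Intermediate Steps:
V(S, d) = -205/4 + d/4 (V(S, d) = -3 + (d - 193)/4 = -3 + (-193 + d)/4 = -3 + (-193/4 + d/4) = -205/4 + d/4)
(1/((16704 - 1*(-15207)) - 46841) + V(84, 4))*(H(214) - 26407) = (1/((16704 - 1*(-15207)) - 46841) + (-205/4 + (1/4)*4))*((48 + 214) - 26407) = (1/((16704 + 15207) - 46841) + (-205/4 + 1))*(262 - 26407) = (1/(31911 - 46841) - 201/4)*(-26145) = (1/(-14930) - 201/4)*(-26145) = (-1/14930 - 201/4)*(-26145) = -1500467/29860*(-26145) = 7845941943/5972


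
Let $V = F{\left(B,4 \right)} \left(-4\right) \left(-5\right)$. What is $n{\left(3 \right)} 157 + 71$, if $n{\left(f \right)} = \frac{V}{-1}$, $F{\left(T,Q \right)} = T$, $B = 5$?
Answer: $-15629$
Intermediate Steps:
$V = 100$ ($V = 5 \left(-4\right) \left(-5\right) = \left(-20\right) \left(-5\right) = 100$)
$n{\left(f \right)} = -100$ ($n{\left(f \right)} = \frac{100}{-1} = 100 \left(-1\right) = -100$)
$n{\left(3 \right)} 157 + 71 = \left(-100\right) 157 + 71 = -15700 + 71 = -15629$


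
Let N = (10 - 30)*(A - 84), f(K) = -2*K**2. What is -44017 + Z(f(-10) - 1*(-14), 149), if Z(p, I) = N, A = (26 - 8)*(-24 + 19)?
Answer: -40537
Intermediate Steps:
A = -90 (A = 18*(-5) = -90)
N = 3480 (N = (10 - 30)*(-90 - 84) = -20*(-174) = 3480)
Z(p, I) = 3480
-44017 + Z(f(-10) - 1*(-14), 149) = -44017 + 3480 = -40537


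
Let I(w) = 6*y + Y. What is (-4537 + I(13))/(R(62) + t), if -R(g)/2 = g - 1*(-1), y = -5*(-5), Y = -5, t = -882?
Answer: 61/14 ≈ 4.3571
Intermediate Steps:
y = 25
R(g) = -2 - 2*g (R(g) = -2*(g - 1*(-1)) = -2*(g + 1) = -2*(1 + g) = -2 - 2*g)
I(w) = 145 (I(w) = 6*25 - 5 = 150 - 5 = 145)
(-4537 + I(13))/(R(62) + t) = (-4537 + 145)/((-2 - 2*62) - 882) = -4392/((-2 - 124) - 882) = -4392/(-126 - 882) = -4392/(-1008) = -4392*(-1/1008) = 61/14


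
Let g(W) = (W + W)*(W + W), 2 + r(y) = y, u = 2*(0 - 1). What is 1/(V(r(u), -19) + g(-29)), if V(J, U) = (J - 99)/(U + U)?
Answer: 38/127935 ≈ 0.00029703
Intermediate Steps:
u = -2 (u = 2*(-1) = -2)
r(y) = -2 + y
V(J, U) = (-99 + J)/(2*U) (V(J, U) = (-99 + J)/((2*U)) = (-99 + J)*(1/(2*U)) = (-99 + J)/(2*U))
g(W) = 4*W**2 (g(W) = (2*W)*(2*W) = 4*W**2)
1/(V(r(u), -19) + g(-29)) = 1/((1/2)*(-99 + (-2 - 2))/(-19) + 4*(-29)**2) = 1/((1/2)*(-1/19)*(-99 - 4) + 4*841) = 1/((1/2)*(-1/19)*(-103) + 3364) = 1/(103/38 + 3364) = 1/(127935/38) = 38/127935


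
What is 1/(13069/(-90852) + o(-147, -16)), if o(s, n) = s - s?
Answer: -90852/13069 ≈ -6.9517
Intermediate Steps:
o(s, n) = 0
1/(13069/(-90852) + o(-147, -16)) = 1/(13069/(-90852) + 0) = 1/(13069*(-1/90852) + 0) = 1/(-13069/90852 + 0) = 1/(-13069/90852) = -90852/13069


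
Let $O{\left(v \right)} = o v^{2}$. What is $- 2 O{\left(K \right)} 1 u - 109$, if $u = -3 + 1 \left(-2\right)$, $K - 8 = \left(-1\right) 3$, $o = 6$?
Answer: $1391$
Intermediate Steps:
$K = 5$ ($K = 8 - 3 = 5$)
$O{\left(v \right)} = 6 v^{2}$
$u = -5$ ($u = -3 - 2 = -5$)
$- 2 O{\left(K \right)} 1 u - 109 = - 2 \cdot 6 \cdot 5^{2} \cdot 1 \left(-5\right) - 109 = - 2 \cdot 6 \cdot 25 \cdot 1 \left(-5\right) - 109 = \left(-2\right) 150 \cdot 1 \left(-5\right) - 109 = \left(-300\right) 1 \left(-5\right) - 109 = \left(-300\right) \left(-5\right) - 109 = 1500 - 109 = 1391$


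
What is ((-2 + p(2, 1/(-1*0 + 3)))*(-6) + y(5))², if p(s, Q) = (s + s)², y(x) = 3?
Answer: 6561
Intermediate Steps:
p(s, Q) = 4*s² (p(s, Q) = (2*s)² = 4*s²)
((-2 + p(2, 1/(-1*0 + 3)))*(-6) + y(5))² = ((-2 + 4*2²)*(-6) + 3)² = ((-2 + 4*4)*(-6) + 3)² = ((-2 + 16)*(-6) + 3)² = (14*(-6) + 3)² = (-84 + 3)² = (-81)² = 6561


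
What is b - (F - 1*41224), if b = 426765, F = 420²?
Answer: 291589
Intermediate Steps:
F = 176400
b - (F - 1*41224) = 426765 - (176400 - 1*41224) = 426765 - (176400 - 41224) = 426765 - 1*135176 = 426765 - 135176 = 291589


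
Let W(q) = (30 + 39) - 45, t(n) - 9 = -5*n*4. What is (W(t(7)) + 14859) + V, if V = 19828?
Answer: 34711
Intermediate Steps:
t(n) = 9 - 20*n (t(n) = 9 - 5*n*4 = 9 - 20*n)
W(q) = 24 (W(q) = 69 - 45 = 24)
(W(t(7)) + 14859) + V = (24 + 14859) + 19828 = 14883 + 19828 = 34711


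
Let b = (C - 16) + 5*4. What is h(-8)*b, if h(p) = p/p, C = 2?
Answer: 6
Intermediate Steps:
h(p) = 1
b = 6 (b = (2 - 16) + 5*4 = -14 + 20 = 6)
h(-8)*b = 1*6 = 6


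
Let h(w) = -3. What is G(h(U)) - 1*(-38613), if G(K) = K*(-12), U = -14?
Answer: 38649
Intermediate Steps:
G(K) = -12*K
G(h(U)) - 1*(-38613) = -12*(-3) - 1*(-38613) = 36 + 38613 = 38649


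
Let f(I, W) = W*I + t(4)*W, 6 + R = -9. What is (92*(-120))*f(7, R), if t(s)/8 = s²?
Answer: 22356000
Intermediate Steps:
R = -15 (R = -6 - 9 = -15)
t(s) = 8*s²
f(I, W) = 128*W + I*W (f(I, W) = W*I + (8*4²)*W = I*W + (8*16)*W = I*W + 128*W = 128*W + I*W)
(92*(-120))*f(7, R) = (92*(-120))*(-15*(128 + 7)) = -(-165600)*135 = -11040*(-2025) = 22356000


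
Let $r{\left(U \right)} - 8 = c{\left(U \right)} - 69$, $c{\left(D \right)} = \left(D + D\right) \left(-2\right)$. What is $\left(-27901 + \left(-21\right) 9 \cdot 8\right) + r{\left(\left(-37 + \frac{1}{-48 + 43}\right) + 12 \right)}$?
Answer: $- \frac{146866}{5} \approx -29373.0$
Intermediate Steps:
$c{\left(D \right)} = - 4 D$ ($c{\left(D \right)} = 2 D \left(-2\right) = - 4 D$)
$r{\left(U \right)} = -61 - 4 U$ ($r{\left(U \right)} = 8 - \left(69 + 4 U\right) = -61 - 4 U$)
$\left(-27901 + \left(-21\right) 9 \cdot 8\right) + r{\left(\left(-37 + \frac{1}{-48 + 43}\right) + 12 \right)} = \left(-27901 + \left(-21\right) 9 \cdot 8\right) - \left(61 + 4 \left(\left(-37 + \frac{1}{-48 + 43}\right) + 12\right)\right) = \left(-27901 - 1512\right) - \left(61 + 4 \left(\left(-37 + \frac{1}{-5}\right) + 12\right)\right) = \left(-27901 - 1512\right) - \left(61 + 4 \left(\left(-37 - \frac{1}{5}\right) + 12\right)\right) = -29413 - \left(61 + 4 \left(- \frac{186}{5} + 12\right)\right) = -29413 - - \frac{199}{5} = -29413 + \left(-61 + \frac{504}{5}\right) = -29413 + \frac{199}{5} = - \frac{146866}{5}$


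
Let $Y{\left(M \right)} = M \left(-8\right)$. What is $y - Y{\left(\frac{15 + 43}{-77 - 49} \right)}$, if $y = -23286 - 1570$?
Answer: $- \frac{1566160}{63} \approx -24860.0$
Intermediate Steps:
$Y{\left(M \right)} = - 8 M$
$y = -24856$
$y - Y{\left(\frac{15 + 43}{-77 - 49} \right)} = -24856 - - 8 \frac{15 + 43}{-77 - 49} = -24856 - - 8 \frac{58}{-126} = -24856 - - 8 \cdot 58 \left(- \frac{1}{126}\right) = -24856 - \left(-8\right) \left(- \frac{29}{63}\right) = -24856 - \frac{232}{63} = - \frac{1566160}{63}$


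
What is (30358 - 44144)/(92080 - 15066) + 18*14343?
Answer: 9941499325/38507 ≈ 2.5817e+5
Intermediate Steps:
(30358 - 44144)/(92080 - 15066) + 18*14343 = -13786/77014 + 258174 = -13786*1/77014 + 258174 = -6893/38507 + 258174 = 9941499325/38507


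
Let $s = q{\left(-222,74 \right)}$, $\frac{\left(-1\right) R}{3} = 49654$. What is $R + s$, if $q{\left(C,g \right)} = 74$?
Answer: $-148888$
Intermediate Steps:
$R = -148962$ ($R = \left(-3\right) 49654 = -148962$)
$s = 74$
$R + s = -148962 + 74 = -148888$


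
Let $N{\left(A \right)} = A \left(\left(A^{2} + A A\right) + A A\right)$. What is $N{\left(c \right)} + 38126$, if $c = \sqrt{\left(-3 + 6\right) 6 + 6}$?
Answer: $38126 + 144 \sqrt{6} \approx 38479.0$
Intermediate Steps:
$c = 2 \sqrt{6}$ ($c = \sqrt{3 \cdot 6 + 6} = \sqrt{18 + 6} = \sqrt{24} = 2 \sqrt{6} \approx 4.899$)
$N{\left(A \right)} = 3 A^{3}$ ($N{\left(A \right)} = A \left(\left(A^{2} + A^{2}\right) + A^{2}\right) = A \left(2 A^{2} + A^{2}\right) = A 3 A^{2} = 3 A^{3}$)
$N{\left(c \right)} + 38126 = 3 \left(2 \sqrt{6}\right)^{3} + 38126 = 3 \cdot 48 \sqrt{6} + 38126 = 144 \sqrt{6} + 38126 = 38126 + 144 \sqrt{6}$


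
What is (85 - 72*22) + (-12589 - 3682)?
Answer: -17770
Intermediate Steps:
(85 - 72*22) + (-12589 - 3682) = (85 - 1584) - 16271 = -1499 - 16271 = -17770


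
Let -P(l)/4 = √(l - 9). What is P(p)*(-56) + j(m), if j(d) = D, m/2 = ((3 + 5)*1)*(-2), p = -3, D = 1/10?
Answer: ⅒ + 448*I*√3 ≈ 0.1 + 775.96*I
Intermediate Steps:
D = ⅒ ≈ 0.10000
m = -32 (m = 2*(((3 + 5)*1)*(-2)) = 2*((8*1)*(-2)) = 2*(8*(-2)) = 2*(-16) = -32)
j(d) = ⅒
P(l) = -4*√(-9 + l) (P(l) = -4*√(l - 9) = -4*√(-9 + l))
P(p)*(-56) + j(m) = -4*√(-9 - 3)*(-56) + ⅒ = -8*I*√3*(-56) + ⅒ = 448*I*√3 + ⅒ = ⅒ + 448*I*√3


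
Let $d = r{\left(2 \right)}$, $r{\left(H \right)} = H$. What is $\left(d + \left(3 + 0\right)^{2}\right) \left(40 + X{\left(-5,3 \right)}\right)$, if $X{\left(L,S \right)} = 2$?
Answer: $462$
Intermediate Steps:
$d = 2$
$\left(d + \left(3 + 0\right)^{2}\right) \left(40 + X{\left(-5,3 \right)}\right) = \left(2 + \left(3 + 0\right)^{2}\right) \left(40 + 2\right) = \left(2 + 3^{2}\right) 42 = \left(2 + 9\right) 42 = 11 \cdot 42 = 462$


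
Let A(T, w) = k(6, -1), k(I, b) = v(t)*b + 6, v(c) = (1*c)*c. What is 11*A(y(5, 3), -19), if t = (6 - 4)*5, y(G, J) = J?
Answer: -1034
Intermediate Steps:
t = 10 (t = 2*5 = 10)
v(c) = c**2 (v(c) = c*c = c**2)
k(I, b) = 6 + 100*b (k(I, b) = 10**2*b + 6 = 100*b + 6 = 6 + 100*b)
A(T, w) = -94 (A(T, w) = 6 + 100*(-1) = 6 - 100 = -94)
11*A(y(5, 3), -19) = 11*(-94) = -1034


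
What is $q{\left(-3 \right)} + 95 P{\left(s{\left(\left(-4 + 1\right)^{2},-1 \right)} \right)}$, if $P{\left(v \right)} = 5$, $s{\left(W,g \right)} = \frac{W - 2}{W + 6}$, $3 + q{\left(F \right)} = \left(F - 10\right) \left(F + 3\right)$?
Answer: $472$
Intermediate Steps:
$q{\left(F \right)} = -3 + \left(-10 + F\right) \left(3 + F\right)$ ($q{\left(F \right)} = -3 + \left(F - 10\right) \left(F + 3\right) = -3 + \left(-10 + F\right) \left(3 + F\right)$)
$s{\left(W,g \right)} = \frac{-2 + W}{6 + W}$
$q{\left(-3 \right)} + 95 P{\left(s{\left(\left(-4 + 1\right)^{2},-1 \right)} \right)} = \left(-33 + \left(-3\right)^{2} - -21\right) + 95 \cdot 5 = \left(-33 + 9 + 21\right) + 475 = -3 + 475 = 472$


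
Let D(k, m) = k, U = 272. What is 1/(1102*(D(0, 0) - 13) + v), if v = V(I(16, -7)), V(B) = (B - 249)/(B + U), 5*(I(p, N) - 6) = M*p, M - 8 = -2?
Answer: -1486/21289555 ≈ -6.9799e-5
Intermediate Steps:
M = 6 (M = 8 - 2 = 6)
I(p, N) = 6 + 6*p/5 (I(p, N) = 6 + (6*p)/5 = 6 + 6*p/5)
V(B) = (-249 + B)/(272 + B) (V(B) = (B - 249)/(B + 272) = (-249 + B)/(272 + B))
v = -1119/1486 (v = (-249 + (6 + (6/5)*16))/(272 + (6 + (6/5)*16)) = (-249 + (6 + 96/5))/(272 + (6 + 96/5)) = (-249 + 126/5)/(272 + 126/5) = -1119/5/(1486/5) = (5/1486)*(-1119/5) = -1119/1486 ≈ -0.75303)
1/(1102*(D(0, 0) - 13) + v) = 1/(1102*(0 - 13) - 1119/1486) = 1/(1102*(-13) - 1119/1486) = 1/(-14326 - 1119/1486) = 1/(-21289555/1486) = -1486/21289555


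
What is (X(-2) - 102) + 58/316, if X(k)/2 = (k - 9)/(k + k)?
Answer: -7609/79 ≈ -96.316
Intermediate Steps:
X(k) = (-9 + k)/k (X(k) = 2*((k - 9)/(k + k)) = 2*((-9 + k)/((2*k))) = 2*((-9 + k)*(1/(2*k))) = 2*((-9 + k)/(2*k)) = (-9 + k)/k)
(X(-2) - 102) + 58/316 = ((-9 - 2)/(-2) - 102) + 58/316 = (-½*(-11) - 102) + 58*(1/316) = (11/2 - 102) + 29/158 = -193/2 + 29/158 = -7609/79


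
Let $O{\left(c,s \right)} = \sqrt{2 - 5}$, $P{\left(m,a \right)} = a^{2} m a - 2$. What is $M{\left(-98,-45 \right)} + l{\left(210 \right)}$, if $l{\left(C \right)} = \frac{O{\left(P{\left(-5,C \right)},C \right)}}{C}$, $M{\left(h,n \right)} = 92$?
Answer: $92 + \frac{i \sqrt{3}}{210} \approx 92.0 + 0.0082479 i$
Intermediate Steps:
$P{\left(m,a \right)} = -2 + m a^{3}$ ($P{\left(m,a \right)} = m a^{2} a - 2 = m a^{3} - 2 = -2 + m a^{3}$)
$O{\left(c,s \right)} = i \sqrt{3}$ ($O{\left(c,s \right)} = \sqrt{-3} = i \sqrt{3}$)
$l{\left(C \right)} = \frac{i \sqrt{3}}{C}$
$M{\left(-98,-45 \right)} + l{\left(210 \right)} = 92 + \frac{i \sqrt{3}}{210}$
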